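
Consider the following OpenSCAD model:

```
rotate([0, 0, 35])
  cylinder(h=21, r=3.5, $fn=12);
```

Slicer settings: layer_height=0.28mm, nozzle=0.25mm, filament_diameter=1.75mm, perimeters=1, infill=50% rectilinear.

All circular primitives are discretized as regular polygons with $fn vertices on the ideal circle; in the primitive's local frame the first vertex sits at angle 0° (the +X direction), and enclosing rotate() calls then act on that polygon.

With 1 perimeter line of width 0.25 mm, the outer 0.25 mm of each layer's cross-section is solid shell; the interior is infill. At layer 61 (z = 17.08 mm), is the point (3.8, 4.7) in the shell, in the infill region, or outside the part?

outside

At z = 17.08 mm: the r=3.5 cylinder gives a regular 12-gon of circumradius 3.5 (constant along its height); (whole slice rotated 35° about Z — lengths, areas and connectivity unchanged). Overall, the cross-section is a single solid region. Undo the 35° rotation: the query point maps to (5.809, 1.670) in the un-rotated model frame. The nearest boundary edge runs (3.50, 0.00)→(3.03, 1.75); distance from the point to it = 2.66 mm. The point is not inside any of the regions above, so it lies outside the cross-section (2.66 mm from the nearest boundary).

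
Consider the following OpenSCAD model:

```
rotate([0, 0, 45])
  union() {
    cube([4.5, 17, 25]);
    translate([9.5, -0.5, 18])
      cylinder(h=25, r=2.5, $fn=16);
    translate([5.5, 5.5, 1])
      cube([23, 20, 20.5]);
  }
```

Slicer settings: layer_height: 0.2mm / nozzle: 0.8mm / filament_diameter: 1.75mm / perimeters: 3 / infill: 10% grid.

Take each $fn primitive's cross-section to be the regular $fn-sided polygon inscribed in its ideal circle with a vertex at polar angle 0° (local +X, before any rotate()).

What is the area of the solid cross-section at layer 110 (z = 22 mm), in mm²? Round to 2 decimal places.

At z = 22 mm: the cube is present — its section is the full 4.5×17 rectangle (area 76.50 mm²); the r=2.5 cylinder at (9.5, -0.5) gives a regular 16-gon of circumradius 2.5 (constant along its height) (area = (16/2)·2.500²·sin(360°/16) = 19.13 mm²); the cube at (5.5, 5.5) is not intersected at this z (z outside [1, 21.5]); Taking the union: the 2 present regions are separate (no shared area or edge), so areas and boundary lengths simply add and each stays a separate island — area = 95.63 mm²; (rotated 45° about Z; rotation is an isometry so areas/perimeters/island counts are preserved). Overall, the cross-section has 2 separate islands. Net area = 95.63 mm².

95.63 mm²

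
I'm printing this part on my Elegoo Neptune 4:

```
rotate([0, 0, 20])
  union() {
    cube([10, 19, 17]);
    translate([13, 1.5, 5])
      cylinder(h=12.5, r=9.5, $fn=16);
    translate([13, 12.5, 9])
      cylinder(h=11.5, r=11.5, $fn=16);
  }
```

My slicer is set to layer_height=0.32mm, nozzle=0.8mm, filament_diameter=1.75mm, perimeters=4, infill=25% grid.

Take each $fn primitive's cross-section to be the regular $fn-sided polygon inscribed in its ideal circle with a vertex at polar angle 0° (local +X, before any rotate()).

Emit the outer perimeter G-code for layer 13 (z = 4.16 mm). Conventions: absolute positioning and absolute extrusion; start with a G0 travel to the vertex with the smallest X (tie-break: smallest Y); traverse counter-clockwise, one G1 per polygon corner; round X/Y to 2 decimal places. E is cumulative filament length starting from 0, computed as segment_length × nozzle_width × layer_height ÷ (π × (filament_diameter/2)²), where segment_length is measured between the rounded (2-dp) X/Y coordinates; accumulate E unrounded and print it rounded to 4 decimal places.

At z = 4.16 mm: the cube is present — its section is the full 10×19 rectangle; the cylinder at (13, 1.5) does not reach this height (z outside [5, 17.5]); the cylinder at (13, 12.5) is not intersected at this z (z outside [9, 20.5]); Taking the union: only the 10×19 cube is present, so the union is just that shape — 1 connected region; (whole slice rotated 20° about Z — lengths, areas and connectivity unchanged). The outline is a single polygon with 4 vertices. Extrusion per mm of travel: 0.8 × 0.32 / (π × 0.875²) = 0.106432. Accumulating E over each segment gives final E = 6.1730.

G0 X-6.50 Y17.85 Z4.16
G1 X0.00 Y0.00 E2.0219
G1 X9.40 Y3.42 E3.0865
G1 X2.90 Y21.27 E5.1083
G1 X-6.50 Y17.85 E6.1730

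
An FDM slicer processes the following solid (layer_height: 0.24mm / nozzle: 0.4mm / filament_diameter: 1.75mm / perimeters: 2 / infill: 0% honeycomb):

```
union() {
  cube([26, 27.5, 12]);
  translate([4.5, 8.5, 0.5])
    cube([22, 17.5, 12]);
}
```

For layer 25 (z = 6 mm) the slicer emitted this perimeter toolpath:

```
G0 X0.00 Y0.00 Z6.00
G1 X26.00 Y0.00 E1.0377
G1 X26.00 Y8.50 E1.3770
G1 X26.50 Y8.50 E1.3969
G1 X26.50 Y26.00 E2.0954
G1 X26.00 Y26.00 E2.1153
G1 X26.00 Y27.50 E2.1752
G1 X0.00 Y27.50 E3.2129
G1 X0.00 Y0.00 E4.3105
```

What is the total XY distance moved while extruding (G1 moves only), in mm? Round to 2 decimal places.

Sum the Euclidean lengths of each G1 segment: total = 108.00 mm.

108.00 mm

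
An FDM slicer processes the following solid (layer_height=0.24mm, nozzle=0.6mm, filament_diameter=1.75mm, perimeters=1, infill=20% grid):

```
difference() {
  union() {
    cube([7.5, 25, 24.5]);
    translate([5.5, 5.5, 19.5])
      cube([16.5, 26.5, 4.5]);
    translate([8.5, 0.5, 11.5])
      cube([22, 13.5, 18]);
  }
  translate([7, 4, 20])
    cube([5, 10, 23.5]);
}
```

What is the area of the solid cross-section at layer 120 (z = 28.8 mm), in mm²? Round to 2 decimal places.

262.00 mm²

At z = 28.8 mm: the cube is absent (z outside [0, 24.5]); the cube at (5.5, 5.5) is not intersected at this z (z outside [19.5, 24]); the cube at (8.5, 0.5) is present — its section is the full 22×13.5 rectangle (area 297.00 mm²); Taking the union: only the 22×13.5 cube at (8.5, 0.5) is present, so the union is just that shape — area = 297.00 mm²; the cube at (7, 4) is present — its section is the full 5×10 rectangle (area 50.00 mm²); Taking the first minus the rest: starting from that combined region (297.00 mm²), the 5×10 cube at (7, 4) partially overlaps it — only the 35.00 mm² overlap (of its 50.00 mm²) is removed, clipping the outline — area = 262.00 mm². Overall, the cross-section is a single solid region. Net area = 262.00 mm².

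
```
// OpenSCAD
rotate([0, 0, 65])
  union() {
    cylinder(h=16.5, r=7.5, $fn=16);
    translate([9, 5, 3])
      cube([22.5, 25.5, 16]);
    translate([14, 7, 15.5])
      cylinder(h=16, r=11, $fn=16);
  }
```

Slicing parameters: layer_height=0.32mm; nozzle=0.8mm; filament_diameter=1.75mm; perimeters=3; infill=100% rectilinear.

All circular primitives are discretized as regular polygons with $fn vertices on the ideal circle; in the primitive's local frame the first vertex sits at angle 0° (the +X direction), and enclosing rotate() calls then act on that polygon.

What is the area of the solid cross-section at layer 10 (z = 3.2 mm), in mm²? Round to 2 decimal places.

745.96 mm²

At z = 3.2 mm: the r=7.5 cylinder gives a regular 16-gon of circumradius 7.5 (constant along its height) (area = (16/2)·7.500²·sin(360°/16) = 172.21 mm²); the cube at (9, 5) (footprint 22.5×25.5) is included at this height (area 573.75 mm²); the cylinder at (14, 7) is not intersected at this z (z outside [15.5, 31.5]); Merging all regions: the 2 present regions are separate (no shared area or edge), so areas and boundary lengths simply add and each stays a separate island — area = 745.96 mm²; (rotated 65° about Z; rotation is an isometry so areas/perimeters/island counts are preserved). Overall, the cross-section has 2 separate islands. Net area = 745.96 mm².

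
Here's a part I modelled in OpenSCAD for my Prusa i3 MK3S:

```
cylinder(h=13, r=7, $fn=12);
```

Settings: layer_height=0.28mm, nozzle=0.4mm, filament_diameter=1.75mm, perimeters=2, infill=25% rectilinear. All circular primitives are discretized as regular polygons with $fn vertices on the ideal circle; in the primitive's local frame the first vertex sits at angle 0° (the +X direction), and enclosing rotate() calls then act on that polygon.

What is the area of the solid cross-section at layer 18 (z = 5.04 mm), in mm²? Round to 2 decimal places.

At z = 5.04 mm: the r=7 cylinder gives a regular 12-gon of circumradius 7 (constant along its height) (area = (12/2)·7.000²·sin(360°/12) = 147.00 mm²). Overall, the cross-section is a single solid region. Net area = 147.00 mm².

147.00 mm²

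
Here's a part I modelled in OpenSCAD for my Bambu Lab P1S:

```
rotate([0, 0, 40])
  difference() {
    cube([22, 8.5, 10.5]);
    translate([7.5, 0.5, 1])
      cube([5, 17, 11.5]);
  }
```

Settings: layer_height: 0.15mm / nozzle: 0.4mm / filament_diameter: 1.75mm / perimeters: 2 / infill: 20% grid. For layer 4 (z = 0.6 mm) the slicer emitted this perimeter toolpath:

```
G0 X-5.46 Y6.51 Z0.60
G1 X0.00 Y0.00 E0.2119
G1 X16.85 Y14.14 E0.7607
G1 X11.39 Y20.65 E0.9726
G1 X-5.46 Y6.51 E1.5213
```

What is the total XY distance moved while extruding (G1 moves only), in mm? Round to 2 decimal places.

Sum the Euclidean lengths of each G1 segment: total = 60.99 mm.

60.99 mm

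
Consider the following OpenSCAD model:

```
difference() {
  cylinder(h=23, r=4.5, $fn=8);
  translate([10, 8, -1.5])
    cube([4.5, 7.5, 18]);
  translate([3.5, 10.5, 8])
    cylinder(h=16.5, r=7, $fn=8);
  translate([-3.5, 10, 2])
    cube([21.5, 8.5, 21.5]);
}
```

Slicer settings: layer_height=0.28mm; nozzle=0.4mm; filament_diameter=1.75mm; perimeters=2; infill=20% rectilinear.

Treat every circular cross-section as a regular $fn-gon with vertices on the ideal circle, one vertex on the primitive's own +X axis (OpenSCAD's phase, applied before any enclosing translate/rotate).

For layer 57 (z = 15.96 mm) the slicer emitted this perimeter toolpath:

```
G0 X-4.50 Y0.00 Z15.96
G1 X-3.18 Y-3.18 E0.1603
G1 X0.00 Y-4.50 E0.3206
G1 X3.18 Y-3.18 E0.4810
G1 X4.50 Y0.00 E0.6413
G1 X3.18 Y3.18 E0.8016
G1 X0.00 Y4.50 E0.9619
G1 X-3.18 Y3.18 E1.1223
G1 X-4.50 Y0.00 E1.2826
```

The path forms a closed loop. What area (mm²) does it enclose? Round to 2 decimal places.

Apply the shoelace formula to the sequence of (X, Y) vertices; enclosed area = 57.24 mm².

57.24 mm²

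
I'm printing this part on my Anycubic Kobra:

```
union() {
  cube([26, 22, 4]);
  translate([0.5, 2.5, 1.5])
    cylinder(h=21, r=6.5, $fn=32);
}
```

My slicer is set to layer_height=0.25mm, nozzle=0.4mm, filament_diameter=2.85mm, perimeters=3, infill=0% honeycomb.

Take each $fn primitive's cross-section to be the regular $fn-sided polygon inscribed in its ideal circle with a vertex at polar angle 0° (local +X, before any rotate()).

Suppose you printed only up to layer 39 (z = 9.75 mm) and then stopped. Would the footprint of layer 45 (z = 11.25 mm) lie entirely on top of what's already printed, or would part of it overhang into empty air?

entirely on top

Compare the two slices. At z = 9.75: the cube does not reach this height (z outside [0, 4]); the cylinder at (0.5, 2.5): section is a regular 32-gon, circumradius r=6.5 (area = (32/2)·6.500²·sin(360°/32) = 131.88 mm²); Merging all regions: only the r=6.5 cylinder at (0.5, 2.5) is present, so the union is just that shape — area = 131.88 mm². At z = 11.25: the cube is not intersected at this z (z outside [0, 4]); the r=6.5 cylinder at (0.5, 2.5) gives a regular 32-gon of circumradius 6.5 (constant along its height) (area = (32/2)·6.500²·sin(360°/32) = 131.88 mm²); Merging all regions: only the r=6.5 cylinder at (0.5, 2.5) is present, so the union is just that shape — area = 131.88 mm². Checking containment: the cross-section at z = 11.25 is a subset of the cross-section at z = 9.75.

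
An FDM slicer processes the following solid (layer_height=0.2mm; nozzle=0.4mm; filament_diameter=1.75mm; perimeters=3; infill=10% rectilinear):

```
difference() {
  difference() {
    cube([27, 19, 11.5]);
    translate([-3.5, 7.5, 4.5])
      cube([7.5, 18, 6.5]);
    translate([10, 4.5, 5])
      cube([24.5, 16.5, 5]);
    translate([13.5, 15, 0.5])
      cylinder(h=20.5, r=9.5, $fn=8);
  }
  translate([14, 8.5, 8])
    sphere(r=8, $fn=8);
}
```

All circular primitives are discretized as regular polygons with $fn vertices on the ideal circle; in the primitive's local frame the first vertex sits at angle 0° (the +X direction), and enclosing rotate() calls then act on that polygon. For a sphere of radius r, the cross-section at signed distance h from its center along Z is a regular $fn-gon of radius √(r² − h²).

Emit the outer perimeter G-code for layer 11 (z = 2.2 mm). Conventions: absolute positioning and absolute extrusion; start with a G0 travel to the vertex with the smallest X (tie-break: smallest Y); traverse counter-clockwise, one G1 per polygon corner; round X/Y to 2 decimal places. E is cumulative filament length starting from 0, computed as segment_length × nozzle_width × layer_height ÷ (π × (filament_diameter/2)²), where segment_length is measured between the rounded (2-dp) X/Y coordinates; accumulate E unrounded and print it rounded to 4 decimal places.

G0 X0.00 Y0.00 Z2.20
G1 X27.00 Y0.00 E0.8980
G1 X27.00 Y19.00 E1.5300
G1 X21.34 Y19.00 E1.7182
G1 X23.00 Y15.00 E1.8623
G1 X20.22 Y8.28 E2.1041
G1 X19.25 Y7.88 E2.1390
G1 X17.90 Y4.60 E2.2570
G1 X14.00 Y2.99 E2.3973
G1 X10.10 Y4.60 E2.5377
G1 X8.95 Y7.38 E2.6377
G1 X6.78 Y8.28 E2.7159
G1 X4.00 Y15.00 E2.9578
G1 X5.66 Y19.00 E3.1018
G1 X0.00 Y19.00 E3.2900
G1 X0.00 Y0.00 E3.9220

At z = 2.2 mm: the cube (footprint 27×19) is included at this height; the cube at (-3.5, 7.5) does not reach this height (z outside [4.5, 11]); the cube at (10, 4.5) is absent (z outside [5, 10]); the cylinder at (13.5, 15): section is a regular 8-gon, circumradius r=9.5; Subtracting the remaining from the first: starting from the 27×19 cube, the r=9.5 cylinder at (13.5, 15) partially overlaps it — only the 197.01 mm² overlap (of its 255.27 mm²) is removed, clipping the outline — 1 connected region; the r=8 sphere at (14, 8.5) contributes a regular 8-gon of circumradius √(8²−5.8²) = 5.510; Subtracting the remaining from the first: starting from the result so far, the r=8 sphere at (14, 8.5) partially overlaps it — only the 22.83 mm² overlap (of its 85.87 mm²) is removed, clipping the outline — 1 connected region. The outline is a single polygon with 15 vertices. Extrusion per mm of travel: 0.4 × 0.2 / (π × 0.875²) = 0.033260. Accumulating E over each segment gives final E = 3.9220.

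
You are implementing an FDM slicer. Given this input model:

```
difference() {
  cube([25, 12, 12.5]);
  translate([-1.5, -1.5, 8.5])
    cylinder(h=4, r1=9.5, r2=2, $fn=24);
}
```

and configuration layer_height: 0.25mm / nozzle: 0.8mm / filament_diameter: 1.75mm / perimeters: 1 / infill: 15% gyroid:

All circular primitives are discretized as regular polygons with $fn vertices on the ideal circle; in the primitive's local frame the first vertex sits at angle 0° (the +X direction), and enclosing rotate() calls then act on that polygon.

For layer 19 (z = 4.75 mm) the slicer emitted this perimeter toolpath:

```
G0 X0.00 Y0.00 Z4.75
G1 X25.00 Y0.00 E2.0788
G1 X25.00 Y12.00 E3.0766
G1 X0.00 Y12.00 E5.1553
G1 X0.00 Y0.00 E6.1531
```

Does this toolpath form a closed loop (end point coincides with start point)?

yes

Start point (G0): (0.00, 0.00). End point (last G1): the path returns to the start — closed.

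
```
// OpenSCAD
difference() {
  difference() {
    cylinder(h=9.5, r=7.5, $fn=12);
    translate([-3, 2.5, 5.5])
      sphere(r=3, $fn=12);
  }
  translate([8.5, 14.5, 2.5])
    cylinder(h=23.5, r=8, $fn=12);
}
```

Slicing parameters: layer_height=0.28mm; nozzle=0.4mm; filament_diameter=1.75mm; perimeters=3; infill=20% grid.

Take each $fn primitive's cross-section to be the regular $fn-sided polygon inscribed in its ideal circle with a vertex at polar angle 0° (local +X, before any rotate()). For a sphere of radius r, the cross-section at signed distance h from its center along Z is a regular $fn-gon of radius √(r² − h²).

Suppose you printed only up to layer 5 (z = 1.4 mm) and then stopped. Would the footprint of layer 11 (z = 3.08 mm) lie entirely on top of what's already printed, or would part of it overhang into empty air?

entirely on top

Compare the two slices. At z = 1.4: the cylinder: section is a regular 12-gon, circumradius r=7.5 (area = (12/2)·7.500²·sin(360°/12) = 168.75 mm²); the sphere at (-3, 2.5) is absent (|z−center|=4.100 > r=3); After the difference (first − rest): none of the subtracted shapes is present at this height, so the r=7.5 cylinder is unchanged — area = 168.75 mm²; the cylinder at (8.5, 14.5) does not reach this height (z outside [2.5, 26]); Taking the first minus the rest: none of the subtracted shapes is present at this height, so that combined region is unchanged — area = 168.75 mm². At z = 3.08: the r=7.5 cylinder contributes a regular 12-gon of circumradius 7.5 (area = (12/2)·7.500²·sin(360°/12) = 168.75 mm²); the sphere at (-3, 2.5): section is a regular 12-gon, circumradius = √(r²−h²) = √(3²−2.42²) = 1.773 (area = (12/2)·1.773²·sin(360°/12) = 9.43 mm²); After the difference (first − rest): starting from the r=7.5 cylinder (168.75 mm²), the r=3 sphere at (-3, 2.5) lies wholly inside it (removes its full 9.43 mm² and its 11.01 mm outline becomes a hole wall) — area = 159.32 mm²; the r=8 cylinder at (8.5, 14.5) gives a regular 12-gon of circumradius 8 (constant along its height) (area = (12/2)·8.000²·sin(360°/12) = 192.00 mm²); After the difference (first − rest): starting from the result so far (159.32 mm²), the r=8 cylinder at (8.5, 14.5) misses the remaining region (no effect) — area = 159.32 mm². Checking containment: the cross-section at z = 3.08 is a subset of the cross-section at z = 1.4.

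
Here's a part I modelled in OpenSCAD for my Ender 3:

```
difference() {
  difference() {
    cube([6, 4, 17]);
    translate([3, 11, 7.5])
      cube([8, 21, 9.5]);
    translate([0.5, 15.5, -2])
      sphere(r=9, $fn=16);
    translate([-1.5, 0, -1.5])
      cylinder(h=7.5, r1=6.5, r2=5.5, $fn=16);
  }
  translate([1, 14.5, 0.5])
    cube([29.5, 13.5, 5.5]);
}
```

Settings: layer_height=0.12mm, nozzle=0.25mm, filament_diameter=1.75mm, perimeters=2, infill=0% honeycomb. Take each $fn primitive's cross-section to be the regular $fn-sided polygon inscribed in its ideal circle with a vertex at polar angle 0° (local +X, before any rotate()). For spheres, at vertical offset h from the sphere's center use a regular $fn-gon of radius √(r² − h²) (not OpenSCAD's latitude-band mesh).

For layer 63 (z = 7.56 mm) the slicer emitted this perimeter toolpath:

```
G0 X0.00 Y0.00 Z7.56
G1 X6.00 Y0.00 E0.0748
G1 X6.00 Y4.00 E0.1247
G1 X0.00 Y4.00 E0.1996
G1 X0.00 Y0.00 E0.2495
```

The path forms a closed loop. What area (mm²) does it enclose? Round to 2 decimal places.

24.00 mm²

Apply the shoelace formula to the sequence of (X, Y) vertices; enclosed area = 24.00 mm².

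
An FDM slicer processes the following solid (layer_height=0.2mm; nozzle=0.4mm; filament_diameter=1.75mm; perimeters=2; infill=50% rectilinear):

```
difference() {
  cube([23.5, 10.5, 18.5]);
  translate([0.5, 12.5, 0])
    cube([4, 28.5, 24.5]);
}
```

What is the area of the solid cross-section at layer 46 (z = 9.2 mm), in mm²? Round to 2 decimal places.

At z = 9.2 mm: the cube is present — its section is the full 23.5×10.5 rectangle (area 246.75 mm²); the cube at (0.5, 12.5) (footprint 4×28.5) is included at this height (area 114.00 mm²); Subtracting the remaining from the first: starting from the 23.5×10.5 cube (246.75 mm²), the 4×28.5 cube at (0.5, 12.5) misses the remaining region (no effect) — area = 246.75 mm². Overall, the cross-section is a single solid region. Net area = 246.75 mm².

246.75 mm²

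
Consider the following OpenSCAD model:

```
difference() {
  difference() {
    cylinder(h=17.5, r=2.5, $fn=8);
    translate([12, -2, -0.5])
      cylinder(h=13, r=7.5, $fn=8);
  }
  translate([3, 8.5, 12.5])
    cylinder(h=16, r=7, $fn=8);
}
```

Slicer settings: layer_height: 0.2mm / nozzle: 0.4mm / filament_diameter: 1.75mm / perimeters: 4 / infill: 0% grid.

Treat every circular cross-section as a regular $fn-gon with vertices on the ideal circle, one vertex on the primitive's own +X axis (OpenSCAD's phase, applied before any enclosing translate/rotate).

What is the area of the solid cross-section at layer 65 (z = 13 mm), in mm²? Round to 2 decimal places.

17.68 mm²

At z = 13 mm: the cylinder: section is a regular 8-gon, circumradius r=2.5 (area = (8/2)·2.500²·sin(360°/8) = 17.68 mm²); the cylinder at (12, -2) is absent (z outside [-0.5, 12.5]); After the difference (first − rest): none of the subtracted shapes is present at this height, so the r=2.5 cylinder is unchanged — area = 17.68 mm²; the r=7 cylinder at (3, 8.5) gives a regular 8-gon of circumradius 7 (constant along its height) (area = (8/2)·7.000²·sin(360°/8) = 138.59 mm²); Taking the first minus the rest: starting from the result so far (17.68 mm²), the r=7 cylinder at (3, 8.5) misses the remaining region (no effect) — area = 17.68 mm². Overall, the cross-section is a single solid region. Net area = 17.68 mm².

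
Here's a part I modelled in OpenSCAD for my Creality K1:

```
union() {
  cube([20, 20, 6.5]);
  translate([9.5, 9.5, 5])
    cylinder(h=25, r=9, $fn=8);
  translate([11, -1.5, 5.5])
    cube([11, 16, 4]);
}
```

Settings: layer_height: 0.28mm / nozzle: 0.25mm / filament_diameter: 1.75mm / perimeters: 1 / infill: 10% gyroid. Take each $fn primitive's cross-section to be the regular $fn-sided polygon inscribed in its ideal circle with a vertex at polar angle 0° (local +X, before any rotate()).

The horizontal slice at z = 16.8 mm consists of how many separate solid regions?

At z = 16.8 mm: the cube does not reach this height (z outside [0, 6.5]); the cylinder at (9.5, 9.5): section is a regular 8-gon, circumradius r=9; the cube at (11, -1.5) does not reach this height (z outside [5.5, 9.5]); Combining (union): only the r=9 cylinder at (9.5, 9.5) is present, so the union is just that shape — 1 connected region. The result has 1 disconnected region.

1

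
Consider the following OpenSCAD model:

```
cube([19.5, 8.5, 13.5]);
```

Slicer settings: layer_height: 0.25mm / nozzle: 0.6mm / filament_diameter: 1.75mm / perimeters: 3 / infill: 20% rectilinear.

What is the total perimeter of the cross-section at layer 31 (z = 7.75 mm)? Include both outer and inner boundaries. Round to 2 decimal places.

At z = 7.75 mm: the cube (footprint 19.5×8.5) is included at this height (perimeter 56.00 mm). Overall, the cross-section is a single solid region. Total boundary length (outer) = 56.00 mm.

56.00 mm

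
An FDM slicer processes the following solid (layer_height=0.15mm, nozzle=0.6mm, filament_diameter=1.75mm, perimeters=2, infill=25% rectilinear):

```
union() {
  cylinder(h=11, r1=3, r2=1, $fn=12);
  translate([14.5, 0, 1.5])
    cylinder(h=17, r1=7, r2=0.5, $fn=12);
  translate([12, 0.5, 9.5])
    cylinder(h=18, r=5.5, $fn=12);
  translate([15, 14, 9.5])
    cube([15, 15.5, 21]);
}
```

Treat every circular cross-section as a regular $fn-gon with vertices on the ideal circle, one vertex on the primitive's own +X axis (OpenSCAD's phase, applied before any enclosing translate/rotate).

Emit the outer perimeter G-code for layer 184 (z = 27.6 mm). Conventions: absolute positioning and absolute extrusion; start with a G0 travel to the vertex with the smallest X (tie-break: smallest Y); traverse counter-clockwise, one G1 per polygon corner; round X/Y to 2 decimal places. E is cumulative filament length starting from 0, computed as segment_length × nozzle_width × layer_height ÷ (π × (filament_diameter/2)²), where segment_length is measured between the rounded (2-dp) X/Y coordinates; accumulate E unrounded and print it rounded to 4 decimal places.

At z = 27.6 mm: the cone does not reach this height (z outside [0, 11]); the cone at (14.5, 0) is absent (z outside [1.5, 18.5]); the cylinder at (12, 0.5) is not intersected at this z (z outside [9.5, 27.5]); the cube at (15, 14) (footprint 15×15.5) is included at this height; Combining (union): only the 15×15.5 cube at (15, 14) is present, so the union is just that shape — 1 connected region. The outline is a single polygon with 4 vertices. Extrusion per mm of travel: 0.6 × 0.15 / (π × 0.875²) = 0.037418. Accumulating E over each segment gives final E = 2.2825.

G0 X15.00 Y14.00 Z27.60
G1 X30.00 Y14.00 E0.5613
G1 X30.00 Y29.50 E1.1412
G1 X15.00 Y29.50 E1.7025
G1 X15.00 Y14.00 E2.2825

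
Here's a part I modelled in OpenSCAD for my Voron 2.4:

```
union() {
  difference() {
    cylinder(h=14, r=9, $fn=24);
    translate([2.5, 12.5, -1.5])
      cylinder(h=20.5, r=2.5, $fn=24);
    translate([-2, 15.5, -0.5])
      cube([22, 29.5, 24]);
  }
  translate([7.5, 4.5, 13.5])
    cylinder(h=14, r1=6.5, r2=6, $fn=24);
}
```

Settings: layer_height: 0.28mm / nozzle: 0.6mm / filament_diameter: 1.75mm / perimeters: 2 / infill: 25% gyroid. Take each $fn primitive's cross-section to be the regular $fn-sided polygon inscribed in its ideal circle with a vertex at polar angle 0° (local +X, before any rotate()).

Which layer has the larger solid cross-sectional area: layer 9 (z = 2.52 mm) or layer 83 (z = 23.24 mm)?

layer 9 (z = 2.52 mm)

Layer 9 (z = 2.52): the cylinder: section is a regular 24-gon, circumradius r=9 (area = (24/2)·9.000²·sin(360°/24) = 251.57 mm²); the r=2.5 cylinder at (2.5, 12.5) gives a regular 24-gon of circumradius 2.5 (constant along its height) (area = (24/2)·2.500²·sin(360°/24) = 19.41 mm²); the 22×29.5 cube at (-2, 15.5) contributes its full rectangle (area 649.00 mm²); After the difference (first − rest): starting from the r=9 cylinder (251.57 mm²), the r=2.5 cylinder at (2.5, 12.5) misses the remaining region (no effect); the 22×29.5 cube at (-2, 15.5) misses the remaining region (no effect) — area = 251.57 mm²; the cone at (7.5, 4.5) does not reach this height (z outside [13.5, 27.5]); Merging all regions: only that combined region is present, so the union is just that shape — area = 251.57 mm². So its area = 251.57 mm². Layer 83 (z = 23.24): the cylinder is absent (z outside [0, 14]); the cylinder at (2.5, 12.5) does not reach this height (z outside [-1.5, 19]); the 22×29.5 cube at (-2, 15.5) contributes its full rectangle (area 649.00 mm²); Subtracting the remaining from the first: the first operand is absent here, so nothing remains; the cone at (7.5, 4.5): at t=0.696 of its height the radius interpolates to r₁+(r₂−r₁)t = 6.152, giving a regular 24-gon of that circumradius (area = (24/2)·6.152²·sin(360°/24) = 117.55 mm²); Combining (union): only the cone at (7.5, 4.5) is present, so the union is just that shape — area = 117.55 mm². So its area = 117.55 mm². Layer 9 is larger (251.57 vs 117.55 mm²).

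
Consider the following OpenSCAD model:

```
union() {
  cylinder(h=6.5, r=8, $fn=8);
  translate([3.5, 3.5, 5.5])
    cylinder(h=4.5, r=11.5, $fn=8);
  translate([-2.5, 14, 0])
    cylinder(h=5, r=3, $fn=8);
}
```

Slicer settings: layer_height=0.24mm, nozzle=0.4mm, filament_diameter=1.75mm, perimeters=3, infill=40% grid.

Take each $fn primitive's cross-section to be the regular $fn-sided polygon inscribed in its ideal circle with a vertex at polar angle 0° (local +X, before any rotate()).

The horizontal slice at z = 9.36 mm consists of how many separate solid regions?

1

At z = 9.36 mm: the cylinder does not reach this height (z outside [0, 6.5]); the cylinder at (3.5, 3.5): section is a regular 8-gon, circumradius r=11.5; the cylinder at (-2.5, 14) is not intersected at this z (z outside [0, 5]); Taking the union: only the r=11.5 cylinder at (3.5, 3.5) is present, so the union is just that shape — 1 connected region. The result has 1 disconnected region.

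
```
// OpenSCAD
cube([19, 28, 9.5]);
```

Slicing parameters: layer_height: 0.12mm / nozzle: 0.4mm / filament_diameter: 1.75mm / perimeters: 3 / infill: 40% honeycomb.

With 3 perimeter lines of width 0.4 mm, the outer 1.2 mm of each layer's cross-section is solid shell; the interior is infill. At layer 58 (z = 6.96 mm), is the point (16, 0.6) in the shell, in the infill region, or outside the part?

At z = 6.96 mm: the cube is present — its section is the full 19×28 rectangle. Overall, the cross-section is a single solid region. The nearest boundary edge runs (0.00, 0.00)→(19.00, 0.00); distance from the point to it = 0.60 mm. The point is inside the cross-section, 0.60 mm from the nearest boundary — within the 1.2 mm shell band (3 × 0.4).

shell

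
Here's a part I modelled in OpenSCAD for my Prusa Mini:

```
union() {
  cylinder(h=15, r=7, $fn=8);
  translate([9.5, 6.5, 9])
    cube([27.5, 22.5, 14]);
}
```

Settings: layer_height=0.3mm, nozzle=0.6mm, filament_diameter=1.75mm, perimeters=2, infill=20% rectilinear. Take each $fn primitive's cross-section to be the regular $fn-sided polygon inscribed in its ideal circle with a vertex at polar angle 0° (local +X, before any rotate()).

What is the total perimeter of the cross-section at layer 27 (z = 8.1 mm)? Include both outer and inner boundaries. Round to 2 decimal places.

At z = 8.1 mm: the cylinder: section is a regular 8-gon, circumradius r=7 (perimeter = 2·8·7.000·sin(180°/8) = 42.86 mm); the cube at (9.5, 6.5) does not reach this height (z outside [9, 23]); Taking the union: only the r=7 cylinder is present, so the union is just that shape — boundary = 42.86 mm. Overall, the cross-section is a single solid region. Total boundary length (outer) = 42.86 mm.

42.86 mm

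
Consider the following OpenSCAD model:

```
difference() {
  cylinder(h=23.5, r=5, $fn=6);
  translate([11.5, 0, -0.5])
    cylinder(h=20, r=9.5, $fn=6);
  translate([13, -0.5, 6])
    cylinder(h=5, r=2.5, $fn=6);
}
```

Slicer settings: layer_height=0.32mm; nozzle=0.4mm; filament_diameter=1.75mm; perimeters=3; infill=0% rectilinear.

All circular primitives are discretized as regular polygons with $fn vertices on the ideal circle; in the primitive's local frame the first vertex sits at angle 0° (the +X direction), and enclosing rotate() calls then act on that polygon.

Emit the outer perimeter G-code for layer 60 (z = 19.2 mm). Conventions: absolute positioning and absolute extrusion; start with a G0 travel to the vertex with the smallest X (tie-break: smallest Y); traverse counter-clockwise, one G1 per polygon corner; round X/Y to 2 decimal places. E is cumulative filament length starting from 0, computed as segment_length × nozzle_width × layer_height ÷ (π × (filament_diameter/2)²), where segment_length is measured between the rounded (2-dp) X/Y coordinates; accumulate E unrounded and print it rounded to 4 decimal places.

G0 X-5.00 Y0.00 Z19.20
G1 X-2.50 Y-4.33 E0.2661
G1 X2.50 Y-4.33 E0.5322
G1 X3.50 Y-2.60 E0.6385
G1 X2.00 Y0.00 E0.7982
G1 X3.50 Y2.60 E0.9580
G1 X2.50 Y4.33 E1.0643
G1 X-2.50 Y4.33 E1.3304
G1 X-5.00 Y0.00 E1.5965

At z = 19.2 mm: the r=5 cylinder contributes a regular 6-gon of circumradius 5; the r=9.5 cylinder at (11.5, 0) gives a regular 6-gon of circumradius 9.5 (constant along its height); the cylinder at (13, -0.5) is absent (z outside [6, 11]); Subtracting the remaining from the first: starting from the r=5 cylinder, the r=9.5 cylinder at (11.5, 0) partially overlaps it — only the 7.79 mm² overlap (of its 234.48 mm²) is removed, clipping the outline — 1 connected region. The outline is a single polygon with 8 vertices. Extrusion per mm of travel: 0.4 × 0.32 / (π × 0.875²) = 0.053216. Accumulating E over each segment gives final E = 1.5965.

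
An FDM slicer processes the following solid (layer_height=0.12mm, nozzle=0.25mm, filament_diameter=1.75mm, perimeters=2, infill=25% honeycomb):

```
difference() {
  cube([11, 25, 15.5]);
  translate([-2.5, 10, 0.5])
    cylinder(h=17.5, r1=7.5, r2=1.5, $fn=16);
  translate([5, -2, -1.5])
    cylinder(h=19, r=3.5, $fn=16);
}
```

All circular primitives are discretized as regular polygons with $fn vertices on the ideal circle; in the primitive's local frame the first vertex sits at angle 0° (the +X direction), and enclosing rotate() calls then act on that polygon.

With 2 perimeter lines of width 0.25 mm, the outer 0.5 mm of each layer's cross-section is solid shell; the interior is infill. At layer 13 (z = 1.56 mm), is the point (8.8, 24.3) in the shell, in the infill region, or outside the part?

At z = 1.56 mm: the 11×25 cube contributes its full rectangle; the cone at (-2.5, 10) (r1=7.5→r2=1.5) has section circumradius 7.137 here — a regular 16-gon; the r=3.5 cylinder at (5, -2) gives a regular 16-gon of circumradius 3.5 (constant along its height); After the difference (first − rest): starting from the 11×25 cube, the cone at (-2.5, 10) partially overlaps it — only the 43.52 mm² overlap (of its 155.92 mm²) is removed, clipping the outline; the r=3.5 cylinder at (5, -2) partially overlaps it — only the 5.75 mm² overlap (of its 37.50 mm²) is removed, clipping the outline — 1 connected region. Overall, the cross-section is a single solid region. The nearest boundary edge runs (0.00, 25.00)→(11.00, 25.00); distance from the point to it = 0.70 mm. The point is inside the cross-section and 0.70 mm from the nearest boundary — more than the 0.5 mm shell width (2 × 0.25), so it's in the infill interior.

infill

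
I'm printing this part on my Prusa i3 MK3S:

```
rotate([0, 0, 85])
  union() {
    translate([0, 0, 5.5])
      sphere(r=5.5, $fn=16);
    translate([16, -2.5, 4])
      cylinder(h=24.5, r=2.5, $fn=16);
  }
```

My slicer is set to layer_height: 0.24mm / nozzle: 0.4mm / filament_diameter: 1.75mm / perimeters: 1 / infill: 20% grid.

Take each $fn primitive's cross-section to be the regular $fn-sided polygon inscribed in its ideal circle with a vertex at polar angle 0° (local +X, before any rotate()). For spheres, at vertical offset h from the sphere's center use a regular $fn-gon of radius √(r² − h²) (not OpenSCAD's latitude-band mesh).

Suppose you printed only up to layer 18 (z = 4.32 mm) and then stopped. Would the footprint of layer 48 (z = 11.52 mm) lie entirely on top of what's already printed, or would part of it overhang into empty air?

Compare the two slices. At z = 4.32: the sphere: section is a regular 16-gon, circumradius = √(r²−h²) = √(5.5²−1.18²) = 5.372 (area = (16/2)·5.372²·sin(360°/16) = 88.35 mm²); the cylinder at (16, -2.5): section is a regular 16-gon, circumradius r=2.5 (area = (16/2)·2.500²·sin(360°/16) = 19.13 mm²); Taking the union: the 2 present regions are separate (no shared area or edge), so areas and boundary lengths simply add and each stays a separate island — area = 107.48 mm²; (rotated 85° about Z; rotation is an isometry so areas/perimeters/island counts are preserved). At z = 11.52: the sphere is not intersected at this z (|z−center|=6.020 > r=5.5); the r=2.5 cylinder at (16, -2.5) contributes a regular 16-gon of circumradius 2.5 (area = (16/2)·2.500²·sin(360°/16) = 19.13 mm²); Combining (union): only the r=2.5 cylinder at (16, -2.5) is present, so the union is just that shape — area = 19.13 mm²; (whole slice rotated 85° about Z — lengths, areas and connectivity unchanged). Checking containment: the cross-section at z = 11.52 is a subset of the cross-section at z = 4.32.

entirely on top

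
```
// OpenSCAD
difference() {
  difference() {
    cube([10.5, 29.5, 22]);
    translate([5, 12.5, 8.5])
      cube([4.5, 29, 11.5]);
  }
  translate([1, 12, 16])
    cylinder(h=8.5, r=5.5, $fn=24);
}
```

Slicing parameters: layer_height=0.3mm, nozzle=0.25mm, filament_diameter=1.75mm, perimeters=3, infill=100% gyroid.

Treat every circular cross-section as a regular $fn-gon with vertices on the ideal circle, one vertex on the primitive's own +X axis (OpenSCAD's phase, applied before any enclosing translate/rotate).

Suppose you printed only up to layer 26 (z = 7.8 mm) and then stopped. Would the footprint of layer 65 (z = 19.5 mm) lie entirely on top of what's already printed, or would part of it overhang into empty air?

Compare the two slices. At z = 7.8: the cube (footprint 10.5×29.5) is included at this height (area 309.75 mm²); the cube at (5, 12.5) does not reach this height (z outside [8.5, 20]); Taking the first minus the rest: none of the subtracted shapes is present at this height, so the 10.5×29.5 cube is unchanged — area = 309.75 mm²; the cylinder at (1, 12) is absent (z outside [16, 24.5]); Subtracting the remaining from the first: none of the subtracted shapes is present at this height, so that combined region is unchanged — area = 309.75 mm². At z = 19.5: the cube (footprint 10.5×29.5) is included at this height (area 309.75 mm²); the cube at (5, 12.5) is present — its section is the full 4.5×29 rectangle (area 130.50 mm²); Subtracting the remaining from the first: starting from the 10.5×29.5 cube (309.75 mm²), the 4.5×29 cube at (5, 12.5) partially overlaps it — only the 76.50 mm² overlap (of its 130.50 mm²) is removed, clipping the outline — area = 233.25 mm²; the cylinder at (1, 12): section is a regular 24-gon, circumradius r=5.5 (area = (24/2)·5.500²·sin(360°/24) = 93.95 mm²); Subtracting the remaining from the first: starting from that combined region (233.25 mm²), the r=5.5 cylinder at (1, 12) partially overlaps it — only the 54.82 mm² overlap (of its 93.95 mm²) is removed, clipping the outline — area = 178.43 mm². Checking containment: the cross-section at z = 19.5 is a subset of the cross-section at z = 7.8.

entirely on top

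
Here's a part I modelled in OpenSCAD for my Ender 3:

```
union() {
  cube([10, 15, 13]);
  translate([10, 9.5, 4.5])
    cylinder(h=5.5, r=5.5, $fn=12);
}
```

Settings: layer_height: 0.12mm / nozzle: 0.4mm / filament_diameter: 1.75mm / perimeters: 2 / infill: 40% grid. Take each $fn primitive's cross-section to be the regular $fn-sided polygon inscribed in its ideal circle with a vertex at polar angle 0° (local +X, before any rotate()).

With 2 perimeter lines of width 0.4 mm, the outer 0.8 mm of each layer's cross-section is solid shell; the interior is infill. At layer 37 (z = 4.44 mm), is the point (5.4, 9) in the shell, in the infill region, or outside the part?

At z = 4.44 mm: the 10×15 cube contributes its full rectangle; the cylinder at (10, 9.5) is not intersected at this z (z outside [4.5, 10]); Merging all regions: only the 10×15 cube is present, so the union is just that shape — 1 connected region. Overall, the cross-section is a single solid region. The nearest boundary edge runs (10.00, 0.00)→(10.00, 15.00); distance from the point to it = 4.60 mm. The point is inside the cross-section and 4.60 mm from the nearest boundary — more than the 0.8 mm shell width (2 × 0.4), so it's in the infill interior.

infill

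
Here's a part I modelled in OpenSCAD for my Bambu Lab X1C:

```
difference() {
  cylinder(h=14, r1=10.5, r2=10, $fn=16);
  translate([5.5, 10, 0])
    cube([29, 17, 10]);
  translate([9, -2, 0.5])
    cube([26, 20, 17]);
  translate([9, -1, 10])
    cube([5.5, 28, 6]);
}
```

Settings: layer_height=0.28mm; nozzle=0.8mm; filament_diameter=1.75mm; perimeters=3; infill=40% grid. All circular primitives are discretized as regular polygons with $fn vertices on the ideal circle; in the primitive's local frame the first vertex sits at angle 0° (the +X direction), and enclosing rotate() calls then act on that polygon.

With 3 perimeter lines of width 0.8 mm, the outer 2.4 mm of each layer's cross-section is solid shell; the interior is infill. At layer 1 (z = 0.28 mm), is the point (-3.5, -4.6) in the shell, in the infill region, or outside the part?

infill

At z = 0.28 mm: the cone (r1=10.5→r2=10) has section circumradius 10.490 here — a regular 16-gon; the cube at (5.5, 10) (footprint 29×17) is included at this height; the cube at (9, -2) is not intersected at this z (z outside [0.5, 17.5]); the cube at (9, -1) is not intersected at this z (z outside [10, 16]); Subtracting the remaining from the first: starting from the cone, the 29×17 cube at (5.5, 10) misses the remaining region (no effect) — 1 connected region. Overall, the cross-section is a single solid region. The nearest boundary edge runs (-4.01, -9.69)→(-7.42, -7.42); distance from the point to it = 4.52 mm. The point is inside the cross-section and 4.52 mm from the nearest boundary — more than the 2.4 mm shell width (3 × 0.8), so it's in the infill interior.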